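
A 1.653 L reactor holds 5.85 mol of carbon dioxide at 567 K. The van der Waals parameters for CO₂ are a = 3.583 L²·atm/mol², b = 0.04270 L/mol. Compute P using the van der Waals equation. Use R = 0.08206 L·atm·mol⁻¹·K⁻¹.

P = nRT/(V − nb) − a n²/V²
nRT/(V − nb) = (5.85)(0.08206)(567)/(1.653 − 5.85×0.04270) = 272.19/1.4032 = 193.98 atm
a n²/V² = (3.583)(5.85)²/(1.653)² = 44.876 atm
P = 193.98 − 44.876 = 149.1 atm

P ≈ 149.1 atm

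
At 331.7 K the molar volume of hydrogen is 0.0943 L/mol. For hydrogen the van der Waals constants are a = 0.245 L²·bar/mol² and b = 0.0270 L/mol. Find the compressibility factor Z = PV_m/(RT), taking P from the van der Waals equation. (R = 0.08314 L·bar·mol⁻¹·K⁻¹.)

Z ≈ 1.307

P = RT/(V_m − b) − a/V_m² = (0.08314)(331.7)/(0.0943 − 0.0270) − 0.245/(0.0943)²
  = 27.578/0.067300 − 27.551 = 409.78 − 27.551 = 382.23 bar
Z = PV_m/(RT) = (382.23)(0.0943)/((0.08314)(331.7)) = 36.044/27.578 = 1.307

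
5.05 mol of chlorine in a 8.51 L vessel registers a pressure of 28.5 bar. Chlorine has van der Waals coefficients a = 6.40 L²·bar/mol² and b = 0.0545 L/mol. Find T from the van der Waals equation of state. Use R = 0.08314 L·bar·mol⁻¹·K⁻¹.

T = (P + a n²/V²)(V − nb)/(nR)
P + a n²/V² = 28.5 + (6.40)(5.05)²/(8.51)² = 30.754 bar
V − nb = 8.51 − (5.05)(0.0545) = 8.2348 L
T = (30.754)(8.2348)/((5.05)(0.08314)) = 603.2 K

T ≈ 603.2 K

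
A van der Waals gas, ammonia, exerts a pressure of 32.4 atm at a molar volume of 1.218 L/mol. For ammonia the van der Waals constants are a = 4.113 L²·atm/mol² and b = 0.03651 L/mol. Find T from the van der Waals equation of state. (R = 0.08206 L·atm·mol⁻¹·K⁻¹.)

T = (P + a/V_m²)(V_m − b)/R
P + a/V_m² = 32.4 + 4.113/(1.218)² = 35.172 atm
V_m − b = 1.218 − 0.03651 = 1.1815 L/mol
T = (35.172)(1.1815)/0.08206 = 506.4 K

T ≈ 506.4 K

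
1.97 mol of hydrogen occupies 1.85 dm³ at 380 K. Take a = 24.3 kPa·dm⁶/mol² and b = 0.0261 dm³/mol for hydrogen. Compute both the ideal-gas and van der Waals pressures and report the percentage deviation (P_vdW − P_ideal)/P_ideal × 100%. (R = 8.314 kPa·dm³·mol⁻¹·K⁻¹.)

2.04 %

Ideal: P_ideal = nRT/V = (1.97)(8.314)(380)/1.85 = 3364.25 kPa
vdW: P = nRT/(V − nb) − a n²/V² = 6223.86/1.79858 − 94.3059/3.42250 = 3460.43 − 27.5547 = 3432.88 kPa
% deviation = (3432.88 − 3364.25)/3364.25 × 100% = 2.04%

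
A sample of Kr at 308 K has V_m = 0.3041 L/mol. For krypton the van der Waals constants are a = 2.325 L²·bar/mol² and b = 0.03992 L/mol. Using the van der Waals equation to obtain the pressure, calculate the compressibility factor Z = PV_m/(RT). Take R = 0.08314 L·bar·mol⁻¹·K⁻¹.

P = RT/(V_m − b) − a/V_m² = (0.08314)(308)/(0.3041 − 0.03992) − 2.325/(0.3041)²
  = 25.607/0.26418 − 25.141 = 96.930 − 25.141 = 71.789 bar
Z = PV_m/(RT) = (71.789)(0.3041)/((0.08314)(308)) = 21.831/25.607 = 0.8525

Z ≈ 0.8525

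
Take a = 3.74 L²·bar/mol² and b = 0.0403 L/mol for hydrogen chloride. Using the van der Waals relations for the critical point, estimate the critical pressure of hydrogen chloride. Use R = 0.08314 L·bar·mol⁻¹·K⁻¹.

For a van der Waals gas, P_c = a/(27b²).
P_c = 3.74/(27×(0.0403)²) = 3.74/0.043850 = 85.29 bar

P_c ≈ 85.29 bar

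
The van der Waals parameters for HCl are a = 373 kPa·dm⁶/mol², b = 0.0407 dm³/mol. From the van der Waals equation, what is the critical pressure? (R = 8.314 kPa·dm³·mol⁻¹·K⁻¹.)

For a van der Waals gas, P_c = a/(27b²).
P_c = 373/(27×(0.0407)²) = 373/0.044725 = 8340 kPa

P_c ≈ 8340 kPa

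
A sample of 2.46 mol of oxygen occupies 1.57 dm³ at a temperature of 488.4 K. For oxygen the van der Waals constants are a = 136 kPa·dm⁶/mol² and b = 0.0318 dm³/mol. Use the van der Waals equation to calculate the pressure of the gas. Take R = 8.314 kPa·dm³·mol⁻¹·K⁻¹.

P ≈ 6362 kPa

P = nRT/(V − nb) − a n²/V²
nRT/(V − nb) = (2.46)(8.314)(488.4)/(1.57 − 2.46×0.0318) = 9989.0/1.4918 = 6695.9 kPa
a n²/V² = (136)(2.46)²/(1.57)² = 333.89 kPa
P = 6695.9 − 333.89 = 6362 kPa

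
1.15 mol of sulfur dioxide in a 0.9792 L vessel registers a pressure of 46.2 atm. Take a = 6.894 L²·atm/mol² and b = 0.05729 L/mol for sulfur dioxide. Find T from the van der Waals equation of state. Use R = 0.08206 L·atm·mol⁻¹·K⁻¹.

T ≈ 539.2 K

T = (P + a n²/V²)(V − nb)/(nR)
P + a n²/V² = 46.2 + (6.894)(1.15)²/(0.9792)² = 55.709 atm
V − nb = 0.9792 − (1.15)(0.05729) = 0.91332 L
T = (55.709)(0.91332)/((1.15)(0.08206)) = 539.2 K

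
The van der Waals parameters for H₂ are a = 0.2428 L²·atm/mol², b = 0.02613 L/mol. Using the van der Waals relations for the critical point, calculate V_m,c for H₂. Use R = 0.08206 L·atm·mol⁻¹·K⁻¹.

For a van der Waals gas, V_m,c = 3b.
V_m,c = 3×0.02613 = 0.07839 L/mol

V_m,c ≈ 0.07839 L/mol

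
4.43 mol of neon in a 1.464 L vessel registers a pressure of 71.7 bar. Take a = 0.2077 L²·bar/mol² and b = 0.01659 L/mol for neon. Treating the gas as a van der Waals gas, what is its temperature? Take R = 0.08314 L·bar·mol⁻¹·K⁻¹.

T = (P + a n²/V²)(V − nb)/(nR)
P + a n²/V² = 71.7 + (0.2077)(4.43)²/(1.464)² = 73.602 bar
V − nb = 1.464 − (4.43)(0.01659) = 1.3905 L
T = (73.602)(1.3905)/((4.43)(0.08314)) = 277.9 K

T ≈ 277.9 K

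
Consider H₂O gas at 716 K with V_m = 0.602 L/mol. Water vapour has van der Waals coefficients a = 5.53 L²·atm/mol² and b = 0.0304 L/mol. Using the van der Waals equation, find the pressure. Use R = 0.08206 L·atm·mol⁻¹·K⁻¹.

P = RT/(V_m − b) − a/V_m²
RT/(V_m − b) = (0.08206)(716)/(0.602 − 0.0304) = 58.755/0.57160 = 102.79 atm
a/V_m² = 5.53/(0.602)² = 15.259 atm
P = 102.79 − 15.259 = 87.53 atm

P ≈ 87.53 atm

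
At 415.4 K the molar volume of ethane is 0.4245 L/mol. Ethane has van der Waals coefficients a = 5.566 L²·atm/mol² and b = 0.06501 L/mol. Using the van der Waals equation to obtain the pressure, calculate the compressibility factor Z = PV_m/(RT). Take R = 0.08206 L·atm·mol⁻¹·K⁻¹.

P = RT/(V_m − b) − a/V_m² = (0.08206)(415.4)/(0.4245 − 0.06501) − 5.566/(0.4245)²
  = 34.088/0.35949 − 30.888 = 94.823 − 30.888 = 63.935 atm
Z = PV_m/(RT) = (63.935)(0.4245)/((0.08206)(415.4)) = 27.140/34.088 = 0.7962

Z ≈ 0.7962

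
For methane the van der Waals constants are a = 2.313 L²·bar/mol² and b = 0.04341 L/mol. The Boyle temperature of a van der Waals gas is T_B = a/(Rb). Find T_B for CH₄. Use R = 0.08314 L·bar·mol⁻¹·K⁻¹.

For a van der Waals gas the second virial coefficient B₂ = b − a/(RT) vanishes at T_B = a/(Rb).
T_B = 2.313/(0.08314×0.04341) = 2.313/0.0036091 = 640.9 K

T_B ≈ 640.9 K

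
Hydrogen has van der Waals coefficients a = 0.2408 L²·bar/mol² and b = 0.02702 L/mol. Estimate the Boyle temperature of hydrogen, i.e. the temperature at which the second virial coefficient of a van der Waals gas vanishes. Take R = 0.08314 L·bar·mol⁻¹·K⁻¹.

For a van der Waals gas the second virial coefficient B₂ = b − a/(RT) vanishes at T_B = a/(Rb).
T_B = 0.2408/(0.08314×0.02702) = 0.2408/0.0022464 = 107.2 K

T_B ≈ 107.2 K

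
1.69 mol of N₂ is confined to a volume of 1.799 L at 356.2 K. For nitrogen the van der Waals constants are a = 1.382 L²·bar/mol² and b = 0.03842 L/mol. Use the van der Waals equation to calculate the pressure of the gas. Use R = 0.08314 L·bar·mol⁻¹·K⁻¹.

P = nRT/(V − nb) − a n²/V²
nRT/(V − nb) = (1.69)(0.08314)(356.2)/(1.799 − 1.69×0.03842) = 50.048/1.7341 = 28.861 bar
a n²/V² = (1.382)(1.69)²/(1.799)² = 1.2196 bar
P = 28.861 − 1.2196 = 27.64 bar

P ≈ 27.64 bar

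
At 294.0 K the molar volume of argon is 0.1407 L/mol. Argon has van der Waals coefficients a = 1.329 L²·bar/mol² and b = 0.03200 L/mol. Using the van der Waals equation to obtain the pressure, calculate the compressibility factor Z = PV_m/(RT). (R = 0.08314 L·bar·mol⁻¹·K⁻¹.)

Z ≈ 0.9080

P = RT/(V_m − b) − a/V_m² = (0.08314)(294.0)/(0.1407 − 0.03200) − 1.329/(0.1407)²
  = 24.443/0.10870 − 67.133 = 224.87 − 67.133 = 157.74 bar
Z = PV_m/(RT) = (157.74)(0.1407)/((0.08314)(294.0)) = 22.194/24.443 = 0.9080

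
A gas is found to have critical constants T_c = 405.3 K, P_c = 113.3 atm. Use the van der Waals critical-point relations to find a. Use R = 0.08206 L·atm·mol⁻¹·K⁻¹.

a ≈ 4.119 L²·atm/mol²

From T_c = 8a/(27Rb) and P_c = a/(27b²): a = 27 R² T_c²/(64 P_c).
a = 27×(0.08206)²×(405.3)²/(64×113.3) = 29866/7251.2 = 4.119 L²·atm/mol²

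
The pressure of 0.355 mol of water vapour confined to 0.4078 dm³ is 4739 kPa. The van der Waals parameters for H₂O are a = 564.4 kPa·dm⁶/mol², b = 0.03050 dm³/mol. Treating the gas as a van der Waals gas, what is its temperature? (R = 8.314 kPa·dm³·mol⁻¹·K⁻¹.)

T = (P + a n²/V²)(V − nb)/(nR)
P + a n²/V² = 4739 + (564.4)(0.355)²/(0.4078)² = 5166.7 kPa
V − nb = 0.4078 − (0.355)(0.03050) = 0.39697 dm³
T = (5166.7)(0.39697)/((0.355)(8.314)) = 694.9 K

T ≈ 694.9 K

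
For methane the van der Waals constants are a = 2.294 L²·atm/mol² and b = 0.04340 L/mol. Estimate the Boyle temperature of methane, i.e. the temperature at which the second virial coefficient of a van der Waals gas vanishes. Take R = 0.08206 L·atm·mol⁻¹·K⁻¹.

T_B ≈ 644.1 K

For a van der Waals gas the second virial coefficient B₂ = b − a/(RT) vanishes at T_B = a/(Rb).
T_B = 2.294/(0.08206×0.04340) = 2.294/0.0035614 = 644.1 K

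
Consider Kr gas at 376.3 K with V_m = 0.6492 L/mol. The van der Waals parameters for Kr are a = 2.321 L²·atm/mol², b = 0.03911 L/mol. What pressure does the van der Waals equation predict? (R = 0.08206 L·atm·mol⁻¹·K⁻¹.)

P = RT/(V_m − b) − a/V_m²
RT/(V_m − b) = (0.08206)(376.3)/(0.6492 − 0.03911) = 30.879/0.61009 = 50.614 atm
a/V_m² = 2.321/(0.6492)² = 5.5070 atm
P = 50.614 − 5.5070 = 45.11 atm

P ≈ 45.11 atm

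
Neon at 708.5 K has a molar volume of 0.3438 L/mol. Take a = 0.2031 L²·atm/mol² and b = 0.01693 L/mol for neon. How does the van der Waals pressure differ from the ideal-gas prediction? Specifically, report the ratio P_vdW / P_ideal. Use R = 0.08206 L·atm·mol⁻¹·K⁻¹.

P_vdW / P_ideal ≈ 1.042

Ideal: P_ideal = RT/V_m = (0.08206)(708.5)/0.3438 = 169.109 atm
vdW: P = RT/(V_m − b) − a/V_m² = 58.1395/0.326870 − 0.2031/0.118198 = 177.867 − 1.71830 = 176.149 atm
Ratio = 176.149/169.109 = 1.042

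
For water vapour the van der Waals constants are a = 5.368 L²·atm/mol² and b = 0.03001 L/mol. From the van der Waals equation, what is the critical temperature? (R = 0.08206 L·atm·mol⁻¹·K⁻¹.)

T_c ≈ 645.9 K

For a van der Waals gas, T_c = 8a/(27Rb).
T_c = 8×5.368/(27×0.08206×0.03001) = 42.944/0.066491 = 645.9 K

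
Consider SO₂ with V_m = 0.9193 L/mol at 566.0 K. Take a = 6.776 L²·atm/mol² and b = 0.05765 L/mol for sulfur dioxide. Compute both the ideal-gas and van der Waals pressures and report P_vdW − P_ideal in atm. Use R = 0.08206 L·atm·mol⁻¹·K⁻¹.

ΔP ≈ -4.638 atm

Ideal: P_ideal = RT/V_m = (0.08206)(566.0)/0.9193 = 50.5232 atm
vdW: P = RT/(V_m − b) − a/V_m² = 46.4460/0.861650 − 6.776/0.845112 = 53.9036 − 8.01787 = 45.8857 atm
ΔP = 45.8857 − 50.5232 = -4.638 atm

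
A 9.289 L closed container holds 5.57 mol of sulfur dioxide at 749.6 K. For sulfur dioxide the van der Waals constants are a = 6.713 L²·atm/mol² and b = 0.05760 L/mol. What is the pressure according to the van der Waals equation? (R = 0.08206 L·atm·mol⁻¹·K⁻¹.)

P ≈ 35.79 atm

P = nRT/(V − nb) − a n²/V²
nRT/(V − nb) = (5.57)(0.08206)(749.6)/(9.289 − 5.57×0.05760) = 342.62/8.9682 = 38.204 atm
a n²/V² = (6.713)(5.57)²/(9.289)² = 2.4137 atm
P = 38.204 − 2.4137 = 35.79 atm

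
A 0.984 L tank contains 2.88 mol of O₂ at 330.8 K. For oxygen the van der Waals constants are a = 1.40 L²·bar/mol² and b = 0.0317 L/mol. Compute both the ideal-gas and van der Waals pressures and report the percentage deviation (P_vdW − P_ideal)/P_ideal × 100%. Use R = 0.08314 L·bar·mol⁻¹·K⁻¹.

-4.67 %

Ideal: P_ideal = nRT/V = (2.88)(0.08314)(330.8)/0.984 = 80.4957 bar
vdW: P = nRT/(V − nb) − a n²/V² = 79.2078/0.892704 − 11.6122/0.968256 = 88.7280 − 11.9929 = 76.7351 bar
% deviation = (76.7351 − 80.4957)/80.4957 × 100% = -4.67%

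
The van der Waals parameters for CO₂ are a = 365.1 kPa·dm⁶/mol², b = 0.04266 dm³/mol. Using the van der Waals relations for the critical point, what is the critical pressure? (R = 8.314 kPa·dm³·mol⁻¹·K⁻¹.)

P_c ≈ 7430 kPa

For a van der Waals gas, P_c = a/(27b²).
P_c = 365.1/(27×(0.04266)²) = 365.1/0.049137 = 7430 kPa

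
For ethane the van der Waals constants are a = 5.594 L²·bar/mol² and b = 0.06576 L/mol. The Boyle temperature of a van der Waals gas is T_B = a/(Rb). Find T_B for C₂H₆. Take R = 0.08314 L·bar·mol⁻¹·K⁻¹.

For a van der Waals gas the second virial coefficient B₂ = b − a/(RT) vanishes at T_B = a/(Rb).
T_B = 5.594/(0.08314×0.06576) = 5.594/0.0054673 = 1023 K

T_B ≈ 1023 K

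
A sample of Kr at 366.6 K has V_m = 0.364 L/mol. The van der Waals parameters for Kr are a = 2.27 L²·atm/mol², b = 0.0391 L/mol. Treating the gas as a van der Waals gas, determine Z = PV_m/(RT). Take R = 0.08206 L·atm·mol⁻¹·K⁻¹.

P = RT/(V_m − b) − a/V_m² = (0.08206)(366.6)/(0.364 − 0.0391) − 2.27/(0.364)²
  = 30.083/0.32490 − 17.133 = 92.592 − 17.133 = 75.459 atm
Z = PV_m/(RT) = (75.459)(0.364)/((0.08206)(366.6)) = 27.467/30.083 = 0.9130

Z ≈ 0.9130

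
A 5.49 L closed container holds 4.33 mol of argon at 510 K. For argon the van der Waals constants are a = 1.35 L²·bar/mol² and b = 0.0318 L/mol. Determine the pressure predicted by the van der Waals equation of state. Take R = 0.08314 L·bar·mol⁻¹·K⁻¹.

P = nRT/(V − nb) − a n²/V²
nRT/(V − nb) = (4.33)(0.08314)(510)/(5.49 − 4.33×0.0318) = 183.60/5.3523 = 34.303 bar
a n²/V² = (1.35)(4.33)²/(5.49)² = 0.83978 bar
P = 34.303 − 0.83978 = 33.46 bar

P ≈ 33.46 bar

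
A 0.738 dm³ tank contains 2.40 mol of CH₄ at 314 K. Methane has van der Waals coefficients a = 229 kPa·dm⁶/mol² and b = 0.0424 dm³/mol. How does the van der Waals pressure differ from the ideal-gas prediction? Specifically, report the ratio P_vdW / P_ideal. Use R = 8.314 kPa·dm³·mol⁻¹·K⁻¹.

P_vdW / P_ideal ≈ 0.8747

Ideal: P_ideal = nRT/V = (2.40)(8.314)(314)/0.738 = 8489.74 kPa
vdW: P = nRT/(V − nb) − a n²/V² = 6265.43/0.636240 − 1319.04/0.544644 = 9847.59 − 2421.84 = 7425.75 kPa
Ratio = 7425.75/8489.74 = 0.8747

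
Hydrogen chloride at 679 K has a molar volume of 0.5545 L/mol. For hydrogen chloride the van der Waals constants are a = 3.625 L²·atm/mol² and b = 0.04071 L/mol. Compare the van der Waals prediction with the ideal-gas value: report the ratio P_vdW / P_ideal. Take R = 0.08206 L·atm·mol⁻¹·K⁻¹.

P_vdW / P_ideal ≈ 0.9619

Ideal: P_ideal = RT/V_m = (0.08206)(679)/0.5545 = 100.485 atm
vdW: P = RT/(V_m − b) − a/V_m² = 55.7187/0.513790 − 3.625/0.307470 = 108.446 − 11.7898 = 96.656 atm
Ratio = 96.656/100.485 = 0.9619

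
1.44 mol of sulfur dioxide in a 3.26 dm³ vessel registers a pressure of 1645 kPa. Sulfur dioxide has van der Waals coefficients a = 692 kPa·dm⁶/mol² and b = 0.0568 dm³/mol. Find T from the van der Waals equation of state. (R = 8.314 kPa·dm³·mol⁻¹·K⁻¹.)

T = (P + a n²/V²)(V − nb)/(nR)
P + a n²/V² = 1645 + (692)(1.44)²/(3.26)² = 1780.0 kPa
V − nb = 3.26 − (1.44)(0.0568) = 3.1782 dm³
T = (1780.0)(3.1782)/((1.44)(8.314)) = 472.5 K

T ≈ 472.5 K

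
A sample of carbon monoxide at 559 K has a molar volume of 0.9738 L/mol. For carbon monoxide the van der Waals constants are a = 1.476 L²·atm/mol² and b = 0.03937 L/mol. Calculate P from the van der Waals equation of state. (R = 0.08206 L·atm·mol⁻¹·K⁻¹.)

P ≈ 47.53 atm

P = RT/(V_m − b) − a/V_m²
RT/(V_m − b) = (0.08206)(559)/(0.9738 − 0.03937) = 45.872/0.93443 = 49.091 atm
a/V_m² = 1.476/(0.9738)² = 1.5565 atm
P = 49.091 − 1.5565 = 47.53 atm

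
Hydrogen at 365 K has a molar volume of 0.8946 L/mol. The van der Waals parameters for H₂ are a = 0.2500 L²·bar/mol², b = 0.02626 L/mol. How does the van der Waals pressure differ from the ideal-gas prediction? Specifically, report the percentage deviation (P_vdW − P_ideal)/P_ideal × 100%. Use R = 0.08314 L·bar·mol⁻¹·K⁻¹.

2.10 %

Ideal: P_ideal = RT/V_m = (0.08314)(365)/0.8946 = 33.9214 bar
vdW: P = RT/(V_m − b) − a/V_m² = 30.3461/0.868340 − 0.2500/0.800309 = 34.9473 − 0.312379 = 34.6349 bar
% deviation = (34.6349 − 33.9214)/33.9214 × 100% = 2.10%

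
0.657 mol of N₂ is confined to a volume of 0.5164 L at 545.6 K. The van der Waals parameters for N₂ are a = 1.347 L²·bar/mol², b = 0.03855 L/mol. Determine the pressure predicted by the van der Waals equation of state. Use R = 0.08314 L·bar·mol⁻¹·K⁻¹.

P ≈ 58.51 bar

P = nRT/(V − nb) − a n²/V²
nRT/(V − nb) = (0.657)(0.08314)(545.6)/(0.5164 − 0.657×0.03855) = 29.802/0.49107 = 60.688 bar
a n²/V² = (1.347)(0.657)²/(0.5164)² = 2.1803 bar
P = 60.688 − 2.1803 = 58.51 bar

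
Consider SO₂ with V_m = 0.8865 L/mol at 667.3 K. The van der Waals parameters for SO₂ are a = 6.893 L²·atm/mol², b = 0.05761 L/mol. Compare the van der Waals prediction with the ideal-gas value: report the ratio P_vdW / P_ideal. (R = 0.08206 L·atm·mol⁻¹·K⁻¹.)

P_vdW / P_ideal ≈ 0.9275

Ideal: P_ideal = RT/V_m = (0.08206)(667.3)/0.8865 = 61.7695 atm
vdW: P = RT/(V_m − b) − a/V_m² = 54.7586/0.828890 − 6.893/0.785882 = 66.0626 − 8.77104 = 57.2916 atm
Ratio = 57.2916/61.7695 = 0.9275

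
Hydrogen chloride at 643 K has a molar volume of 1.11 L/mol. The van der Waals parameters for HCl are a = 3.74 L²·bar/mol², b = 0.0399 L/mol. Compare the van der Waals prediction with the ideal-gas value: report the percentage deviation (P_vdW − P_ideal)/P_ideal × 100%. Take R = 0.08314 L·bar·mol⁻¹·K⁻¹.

Ideal: P_ideal = RT/V_m = (0.08314)(643)/1.11 = 48.1613 bar
vdW: P = RT/(V_m − b) − a/V_m² = 53.4590/1.07010 − 3.74/1.23210 = 49.9570 − 3.03547 = 46.9215 bar
% deviation = (46.9215 − 48.1613)/48.1613 × 100% = -2.57%

-2.57 %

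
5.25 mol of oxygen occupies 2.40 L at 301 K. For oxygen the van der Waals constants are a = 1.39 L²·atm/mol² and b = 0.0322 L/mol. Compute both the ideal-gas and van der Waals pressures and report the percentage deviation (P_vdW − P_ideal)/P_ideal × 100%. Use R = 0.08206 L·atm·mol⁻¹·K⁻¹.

Ideal: P_ideal = nRT/V = (5.25)(0.08206)(301)/2.40 = 54.0314 atm
vdW: P = nRT/(V − nb) − a n²/V² = 129.675/2.23095 − 38.3119/5.76000 = 58.1255 − 6.65137 = 51.4741 atm
% deviation = (51.4741 − 54.0314)/54.0314 × 100% = -4.73%

-4.73 %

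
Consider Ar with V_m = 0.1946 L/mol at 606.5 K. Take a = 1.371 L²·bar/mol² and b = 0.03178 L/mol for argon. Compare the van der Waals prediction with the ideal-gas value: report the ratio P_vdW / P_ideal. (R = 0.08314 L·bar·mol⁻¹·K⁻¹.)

P_vdW / P_ideal ≈ 1.055

Ideal: P_ideal = RT/V_m = (0.08314)(606.5)/0.1946 = 259.118 bar
vdW: P = RT/(V_m − b) − a/V_m² = 50.4244/0.162820 − 1.371/0.0378692 = 309.694 − 36.2036 = 273.490 bar
Ratio = 273.490/259.118 = 1.055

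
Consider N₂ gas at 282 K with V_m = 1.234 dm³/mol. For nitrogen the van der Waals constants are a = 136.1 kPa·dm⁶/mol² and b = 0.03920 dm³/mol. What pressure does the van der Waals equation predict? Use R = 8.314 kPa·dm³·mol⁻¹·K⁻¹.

P = RT/(V_m − b) − a/V_m²
RT/(V_m − b) = (8.314)(282)/(1.234 − 0.03920) = 2344.5/1.1948 = 1962.3 kPa
a/V_m² = 136.1/(1.234)² = 89.377 kPa
P = 1962.3 − 89.377 = 1873 kPa

P ≈ 1873 kPa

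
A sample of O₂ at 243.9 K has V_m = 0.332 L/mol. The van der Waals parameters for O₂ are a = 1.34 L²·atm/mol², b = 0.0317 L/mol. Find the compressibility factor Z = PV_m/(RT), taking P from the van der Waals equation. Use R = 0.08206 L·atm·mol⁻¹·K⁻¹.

P = RT/(V_m − b) − a/V_m² = (0.08206)(243.9)/(0.332 − 0.0317) − 1.34/(0.332)²
  = 20.014/0.30030 − 12.157 = 66.647 − 12.157 = 54.490 atm
Z = PV_m/(RT) = (54.490)(0.332)/((0.08206)(243.9)) = 18.091/20.014 = 0.9039

Z ≈ 0.9039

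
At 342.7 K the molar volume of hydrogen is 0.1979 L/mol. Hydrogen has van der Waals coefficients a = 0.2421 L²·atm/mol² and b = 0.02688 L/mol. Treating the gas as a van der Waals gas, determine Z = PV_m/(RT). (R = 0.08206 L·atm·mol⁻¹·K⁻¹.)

P = RT/(V_m − b) − a/V_m² = (0.08206)(342.7)/(0.1979 − 0.02688) − 0.2421/(0.1979)²
  = 28.122/0.17102 − 6.1816 = 164.44 − 6.1816 = 158.26 atm
Z = PV_m/(RT) = (158.26)(0.1979)/((0.08206)(342.7)) = 31.320/28.122 = 1.114

Z ≈ 1.114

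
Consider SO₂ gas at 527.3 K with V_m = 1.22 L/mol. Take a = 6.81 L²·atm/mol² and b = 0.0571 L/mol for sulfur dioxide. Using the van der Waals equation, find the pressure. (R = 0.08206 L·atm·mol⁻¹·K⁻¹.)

P ≈ 32.63 atm

P = RT/(V_m − b) − a/V_m²
RT/(V_m − b) = (0.08206)(527.3)/(1.22 − 0.0571) = 43.270/1.1629 = 37.209 atm
a/V_m² = 6.81/(1.22)² = 4.5754 atm
P = 37.209 − 4.5754 = 32.63 atm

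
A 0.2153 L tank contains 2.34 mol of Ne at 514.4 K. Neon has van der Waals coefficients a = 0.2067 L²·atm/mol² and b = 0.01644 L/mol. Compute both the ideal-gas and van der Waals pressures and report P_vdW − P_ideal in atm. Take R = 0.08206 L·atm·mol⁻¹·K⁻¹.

Ideal: P_ideal = nRT/V = (2.34)(0.08206)(514.4)/0.2153 = 458.780 atm
vdW: P = nRT/(V − nb) − a n²/V² = 98.7753/0.176830 − 1.13181/0.0463541 = 558.589 − 24.4166 = 534.172 atm
ΔP = 534.172 − 458.780 = 75.39 atm

ΔP ≈ 75.39 atm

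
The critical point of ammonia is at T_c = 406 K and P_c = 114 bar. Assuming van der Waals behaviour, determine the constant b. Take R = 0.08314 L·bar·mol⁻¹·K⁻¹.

b ≈ 0.03701 L/mol

From T_c = 8a/(27Rb) and P_c = a/(27b²): b = R T_c/(8 P_c).
b = (0.08314)(406)/(8×114) = 33.755/912.00 = 0.03701 L/mol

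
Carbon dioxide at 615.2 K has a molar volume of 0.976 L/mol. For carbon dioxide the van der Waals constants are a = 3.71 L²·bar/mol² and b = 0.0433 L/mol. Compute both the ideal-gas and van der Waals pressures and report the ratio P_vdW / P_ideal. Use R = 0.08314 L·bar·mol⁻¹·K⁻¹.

Ideal: P_ideal = RT/V_m = (0.08314)(615.2)/0.976 = 52.4055 bar
vdW: P = RT/(V_m − b) − a/V_m² = 51.1477/0.932700 − 3.71/0.952576 = 54.8383 − 3.89470 = 50.9436 bar
Ratio = 50.9436/52.4055 = 0.9721

P_vdW / P_ideal ≈ 0.9721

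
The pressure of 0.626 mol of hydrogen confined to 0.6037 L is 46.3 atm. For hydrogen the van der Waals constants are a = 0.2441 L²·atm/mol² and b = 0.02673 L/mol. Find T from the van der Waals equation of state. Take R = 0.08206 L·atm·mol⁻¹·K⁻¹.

T ≈ 532.0 K

T = (P + a n²/V²)(V − nb)/(nR)
P + a n²/V² = 46.3 + (0.2441)(0.626)²/(0.6037)² = 46.562 atm
V − nb = 0.6037 − (0.626)(0.02673) = 0.58697 L
T = (46.562)(0.58697)/((0.626)(0.08206)) = 532.0 K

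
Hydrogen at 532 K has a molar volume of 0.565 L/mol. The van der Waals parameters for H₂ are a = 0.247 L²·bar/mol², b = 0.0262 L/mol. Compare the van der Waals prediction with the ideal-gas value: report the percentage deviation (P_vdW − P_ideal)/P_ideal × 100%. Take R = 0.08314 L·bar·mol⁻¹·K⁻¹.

3.87 %

Ideal: P_ideal = RT/V_m = (0.08314)(532)/0.565 = 78.2840 bar
vdW: P = RT/(V_m − b) − a/V_m² = 44.2305/0.538800 − 0.247/0.319225 = 82.0908 − 0.773749 = 81.3171 bar
% deviation = (81.3171 − 78.2840)/78.2840 × 100% = 3.87%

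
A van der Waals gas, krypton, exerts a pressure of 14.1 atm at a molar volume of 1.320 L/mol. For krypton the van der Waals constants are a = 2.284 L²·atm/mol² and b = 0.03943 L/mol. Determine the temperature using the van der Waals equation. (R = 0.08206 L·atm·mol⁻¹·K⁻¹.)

T = (P + a/V_m²)(V_m − b)/R
P + a/V_m² = 14.1 + 2.284/(1.320)² = 15.411 atm
V_m − b = 1.320 − 0.03943 = 1.2806 L/mol
T = (15.411)(1.2806)/0.08206 = 240.5 K

T ≈ 240.5 K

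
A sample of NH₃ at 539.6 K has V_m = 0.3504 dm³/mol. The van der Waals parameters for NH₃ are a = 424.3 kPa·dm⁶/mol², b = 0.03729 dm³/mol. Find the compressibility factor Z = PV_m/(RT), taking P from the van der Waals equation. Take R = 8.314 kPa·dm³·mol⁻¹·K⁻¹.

Z ≈ 0.8492

P = RT/(V_m − b) − a/V_m² = (8.314)(539.6)/(0.3504 − 0.03729) − 424.3/(0.3504)²
  = 4486.2/0.31311 − 3455.8 = 14328 − 3455.8 = 10872 kPa
Z = PV_m/(RT) = (10872)(0.3504)/((8.314)(539.6)) = 3809.5/4486.2 = 0.8492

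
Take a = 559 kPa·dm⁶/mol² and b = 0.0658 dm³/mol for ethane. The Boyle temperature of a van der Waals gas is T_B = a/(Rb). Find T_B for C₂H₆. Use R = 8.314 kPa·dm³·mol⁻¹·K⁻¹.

T_B ≈ 1022 K

For a van der Waals gas the second virial coefficient B₂ = b − a/(RT) vanishes at T_B = a/(Rb).
T_B = 559/(8.314×0.0658) = 559/0.54706 = 1022 K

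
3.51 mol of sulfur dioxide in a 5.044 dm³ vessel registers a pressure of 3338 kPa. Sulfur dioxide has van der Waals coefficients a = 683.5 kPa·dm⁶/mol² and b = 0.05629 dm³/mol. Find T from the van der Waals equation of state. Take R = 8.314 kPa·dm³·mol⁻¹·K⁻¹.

T = (P + a n²/V²)(V − nb)/(nR)
P + a n²/V² = 3338 + (683.5)(3.51)²/(5.044)² = 3669.0 kPa
V − nb = 5.044 − (3.51)(0.05629) = 4.8464 dm³
T = (3669.0)(4.8464)/((3.51)(8.314)) = 609.3 K

T ≈ 609.3 K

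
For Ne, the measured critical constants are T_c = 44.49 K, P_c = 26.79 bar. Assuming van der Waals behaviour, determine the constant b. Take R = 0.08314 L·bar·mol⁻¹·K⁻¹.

b ≈ 0.01726 L/mol

From T_c = 8a/(27Rb) and P_c = a/(27b²): b = R T_c/(8 P_c).
b = (0.08314)(44.49)/(8×26.79) = 3.6989/214.32 = 0.01726 L/mol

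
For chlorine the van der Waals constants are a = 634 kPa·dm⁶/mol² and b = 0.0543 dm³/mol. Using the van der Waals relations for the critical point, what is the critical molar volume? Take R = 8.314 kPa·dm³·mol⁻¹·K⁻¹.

V_m,c ≈ 0.1629 dm³/mol

For a van der Waals gas, V_m,c = 3b.
V_m,c = 3×0.0543 = 0.1629 dm³/mol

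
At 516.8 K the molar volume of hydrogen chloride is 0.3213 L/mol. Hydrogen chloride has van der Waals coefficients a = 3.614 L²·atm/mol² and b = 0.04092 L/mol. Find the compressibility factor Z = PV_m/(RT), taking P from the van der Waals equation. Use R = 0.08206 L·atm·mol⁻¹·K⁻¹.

Z ≈ 0.8807

P = RT/(V_m − b) − a/V_m² = (0.08206)(516.8)/(0.3213 − 0.04092) − 3.614/(0.3213)²
  = 42.409/0.28038 − 35.008 = 151.26 − 35.008 = 116.25 atm
Z = PV_m/(RT) = (116.25)(0.3213)/((0.08206)(516.8)) = 37.351/42.409 = 0.8807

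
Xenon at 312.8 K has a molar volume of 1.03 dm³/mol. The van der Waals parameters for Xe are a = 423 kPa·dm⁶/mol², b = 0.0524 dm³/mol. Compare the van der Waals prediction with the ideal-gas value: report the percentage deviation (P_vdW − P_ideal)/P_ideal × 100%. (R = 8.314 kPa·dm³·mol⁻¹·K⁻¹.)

Ideal: P_ideal = RT/V_m = (8.314)(312.8)/1.03 = 2524.87 kPa
vdW: P = RT/(V_m − b) − a/V_m² = 2600.62/0.977600 − 423/1.06090 = 2660.21 − 398.718 = 2261.49 kPa
% deviation = (2261.49 − 2524.87)/2524.87 × 100% = -10.43%

-10.43 %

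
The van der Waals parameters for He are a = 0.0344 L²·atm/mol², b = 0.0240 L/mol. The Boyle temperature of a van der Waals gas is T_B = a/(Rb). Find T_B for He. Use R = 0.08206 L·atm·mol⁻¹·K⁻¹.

T_B ≈ 17.47 K

For a van der Waals gas the second virial coefficient B₂ = b − a/(RT) vanishes at T_B = a/(Rb).
T_B = 0.0344/(0.08206×0.0240) = 0.0344/0.0019694 = 17.47 K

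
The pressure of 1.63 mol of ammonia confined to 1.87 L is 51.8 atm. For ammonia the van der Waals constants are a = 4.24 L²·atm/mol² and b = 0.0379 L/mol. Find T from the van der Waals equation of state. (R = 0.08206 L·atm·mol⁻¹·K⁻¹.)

T = (P + a n²/V²)(V − nb)/(nR)
P + a n²/V² = 51.8 + (4.24)(1.63)²/(1.87)² = 55.021 atm
V − nb = 1.87 − (1.63)(0.0379) = 1.8082 L
T = (55.021)(1.8082)/((1.63)(0.08206)) = 743.8 K

T ≈ 743.8 K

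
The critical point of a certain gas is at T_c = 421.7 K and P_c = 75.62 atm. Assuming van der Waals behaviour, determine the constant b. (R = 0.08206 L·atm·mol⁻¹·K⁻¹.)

From T_c = 8a/(27Rb) and P_c = a/(27b²): b = R T_c/(8 P_c).
b = (0.08206)(421.7)/(8×75.62) = 34.605/604.96 = 0.05720 L/mol

b ≈ 0.05720 L/mol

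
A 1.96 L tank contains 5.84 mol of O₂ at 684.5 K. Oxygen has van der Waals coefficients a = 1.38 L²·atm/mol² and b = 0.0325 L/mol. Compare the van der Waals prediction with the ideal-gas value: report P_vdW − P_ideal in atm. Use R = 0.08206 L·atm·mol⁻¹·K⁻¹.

Ideal: P_ideal = nRT/V = (5.84)(0.08206)(684.5)/1.96 = 167.364 atm
vdW: P = nRT/(V − nb) − a n²/V² = 328.033/1.77020 − 47.0657/3.84160 = 185.308 − 12.2516 = 173.056 atm
ΔP = 173.056 − 167.364 = 5.69 atm

ΔP ≈ 5.69 atm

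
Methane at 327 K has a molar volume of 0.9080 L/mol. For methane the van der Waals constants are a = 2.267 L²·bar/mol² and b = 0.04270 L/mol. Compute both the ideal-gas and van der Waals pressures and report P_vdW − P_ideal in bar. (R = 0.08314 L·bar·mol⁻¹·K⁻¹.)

ΔP ≈ -1.272 bar

Ideal: P_ideal = RT/V_m = (0.08314)(327)/0.9080 = 29.9414 bar
vdW: P = RT/(V_m − b) − a/V_m² = 27.1868/0.865300 − 2.267/0.824464 = 31.4189 − 2.74967 = 28.6692 bar
ΔP = 28.6692 − 29.9414 = -1.272 bar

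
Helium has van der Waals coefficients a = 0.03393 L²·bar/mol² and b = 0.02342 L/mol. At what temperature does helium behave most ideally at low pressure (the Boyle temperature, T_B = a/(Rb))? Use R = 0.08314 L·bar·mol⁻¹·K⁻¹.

T_B ≈ 17.43 K

For a van der Waals gas the second virial coefficient B₂ = b − a/(RT) vanishes at T_B = a/(Rb).
T_B = 0.03393/(0.08314×0.02342) = 0.03393/0.0019471 = 17.43 K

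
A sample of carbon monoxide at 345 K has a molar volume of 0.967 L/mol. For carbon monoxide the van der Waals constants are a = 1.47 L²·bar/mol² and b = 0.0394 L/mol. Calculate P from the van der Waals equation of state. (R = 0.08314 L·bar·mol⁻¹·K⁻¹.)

P = RT/(V_m − b) − a/V_m²
RT/(V_m − b) = (0.08314)(345)/(0.967 − 0.0394) = 28.683/0.92760 = 30.922 bar
a/V_m² = 1.47/(0.967)² = 1.5720 bar
P = 30.922 − 1.5720 = 29.35 bar

P ≈ 29.35 bar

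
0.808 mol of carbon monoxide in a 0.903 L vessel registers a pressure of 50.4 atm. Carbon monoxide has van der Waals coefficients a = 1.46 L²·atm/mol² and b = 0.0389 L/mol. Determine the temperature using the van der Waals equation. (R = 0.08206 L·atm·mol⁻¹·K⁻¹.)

T = (P + a n²/V²)(V − nb)/(nR)
P + a n²/V² = 50.4 + (1.46)(0.808)²/(0.903)² = 51.569 atm
V − nb = 0.903 − (0.808)(0.0389) = 0.87157 L
T = (51.569)(0.87157)/((0.808)(0.08206)) = 677.9 K

T ≈ 677.9 K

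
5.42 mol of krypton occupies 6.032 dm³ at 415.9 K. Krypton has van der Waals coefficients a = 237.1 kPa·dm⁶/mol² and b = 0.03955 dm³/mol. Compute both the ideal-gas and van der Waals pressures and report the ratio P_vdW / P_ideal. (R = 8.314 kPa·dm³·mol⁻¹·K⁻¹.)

Ideal: P_ideal = nRT/V = (5.42)(8.314)(415.9)/6.032 = 3106.97 kPa
vdW: P = nRT/(V − nb) − a n²/V² = 18741.2/5.81764 − 6965.14/36.3850 = 3221.44 − 191.429 = 3030.01 kPa
Ratio = 3030.01/3106.97 = 0.9752

P_vdW / P_ideal ≈ 0.9752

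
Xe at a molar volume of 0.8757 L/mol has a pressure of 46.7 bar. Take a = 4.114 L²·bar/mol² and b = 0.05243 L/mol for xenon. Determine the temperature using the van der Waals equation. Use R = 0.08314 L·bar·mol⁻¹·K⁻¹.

T = (P + a/V_m²)(V_m − b)/R
P + a/V_m² = 46.7 + 4.114/(0.8757)² = 52.065 bar
V_m − b = 0.8757 − 0.05243 = 0.82327 L/mol
T = (52.065)(0.82327)/0.08314 = 515.6 K

T ≈ 515.6 K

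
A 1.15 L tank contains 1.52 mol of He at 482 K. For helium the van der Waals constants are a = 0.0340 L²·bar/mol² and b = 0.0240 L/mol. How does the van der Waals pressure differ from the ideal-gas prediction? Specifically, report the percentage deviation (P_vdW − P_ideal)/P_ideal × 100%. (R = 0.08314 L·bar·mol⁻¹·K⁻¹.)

Ideal: P_ideal = nRT/V = (1.52)(0.08314)(482)/1.15 = 52.9667 bar
vdW: P = nRT/(V − nb) − a n²/V² = 60.9117/1.11352 − 0.0785536/1.32250 = 54.7019 − 0.0593978 = 54.6425 bar
% deviation = (54.6425 − 52.9667)/52.9667 × 100% = 3.16%

3.16 %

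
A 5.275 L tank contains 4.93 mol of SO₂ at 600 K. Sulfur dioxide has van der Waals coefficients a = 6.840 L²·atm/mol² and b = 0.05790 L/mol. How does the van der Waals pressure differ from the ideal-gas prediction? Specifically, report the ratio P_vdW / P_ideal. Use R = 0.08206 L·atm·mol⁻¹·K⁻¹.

Ideal: P_ideal = nRT/V = (4.93)(0.08206)(600)/5.275 = 46.0158 atm
vdW: P = nRT/(V − nb) − a n²/V² = 242.733/4.98955 − 166.246/27.8256 = 48.6483 − 5.97457 = 42.6737 atm
Ratio = 42.6737/46.0158 = 0.9274

P_vdW / P_ideal ≈ 0.9274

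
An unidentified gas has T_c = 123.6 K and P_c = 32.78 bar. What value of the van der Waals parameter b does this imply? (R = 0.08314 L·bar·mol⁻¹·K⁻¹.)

From T_c = 8a/(27Rb) and P_c = a/(27b²): b = R T_c/(8 P_c).
b = (0.08314)(123.6)/(8×32.78) = 10.276/262.24 = 0.03919 L/mol

b ≈ 0.03919 L/mol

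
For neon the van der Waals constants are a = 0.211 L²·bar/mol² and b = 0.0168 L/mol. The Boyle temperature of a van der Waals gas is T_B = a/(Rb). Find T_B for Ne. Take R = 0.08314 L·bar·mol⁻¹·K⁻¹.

T_B ≈ 151.1 K

For a van der Waals gas the second virial coefficient B₂ = b − a/(RT) vanishes at T_B = a/(Rb).
T_B = 0.211/(0.08314×0.0168) = 0.211/0.0013968 = 151.1 K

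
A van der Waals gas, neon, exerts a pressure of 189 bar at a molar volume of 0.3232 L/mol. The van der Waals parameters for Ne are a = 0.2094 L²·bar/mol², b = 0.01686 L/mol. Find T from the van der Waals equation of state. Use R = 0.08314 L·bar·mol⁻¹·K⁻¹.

T ≈ 703.8 K

T = (P + a/V_m²)(V_m − b)/R
P + a/V_m² = 189 + 0.2094/(0.3232)² = 191.00 bar
V_m − b = 0.3232 − 0.01686 = 0.30634 L/mol
T = (191.00)(0.30634)/0.08314 = 703.8 K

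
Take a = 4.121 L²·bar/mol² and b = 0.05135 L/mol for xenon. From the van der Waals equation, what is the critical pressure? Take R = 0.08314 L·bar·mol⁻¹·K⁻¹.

For a van der Waals gas, P_c = a/(27b²).
P_c = 4.121/(27×(0.05135)²) = 4.121/0.071194 = 57.88 bar

P_c ≈ 57.88 bar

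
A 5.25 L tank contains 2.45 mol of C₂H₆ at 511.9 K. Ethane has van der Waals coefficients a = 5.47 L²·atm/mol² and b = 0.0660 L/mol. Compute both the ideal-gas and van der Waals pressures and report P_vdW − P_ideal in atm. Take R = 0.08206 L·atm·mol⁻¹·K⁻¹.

ΔP ≈ -0.568 atm

Ideal: P_ideal = nRT/V = (2.45)(0.08206)(511.9)/5.25 = 19.6030 atm
vdW: P = nRT/(V − nb) − a n²/V² = 102.916/5.08830 − 32.8337/27.5625 = 20.2260 − 1.19125 = 19.0348 atm
ΔP = 19.0348 − 19.6030 = -0.568 atm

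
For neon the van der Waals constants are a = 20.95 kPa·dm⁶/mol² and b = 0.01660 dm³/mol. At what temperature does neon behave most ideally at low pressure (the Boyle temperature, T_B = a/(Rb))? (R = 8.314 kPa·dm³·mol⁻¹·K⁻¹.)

For a van der Waals gas the second virial coefficient B₂ = b − a/(RT) vanishes at T_B = a/(Rb).
T_B = 20.95/(8.314×0.01660) = 20.95/0.13801 = 151.8 K

T_B ≈ 151.8 K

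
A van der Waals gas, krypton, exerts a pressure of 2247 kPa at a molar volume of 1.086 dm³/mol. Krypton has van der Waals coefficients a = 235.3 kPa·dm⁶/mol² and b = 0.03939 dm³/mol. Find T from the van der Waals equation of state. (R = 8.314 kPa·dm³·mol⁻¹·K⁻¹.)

T = (P + a/V_m²)(V_m − b)/R
P + a/V_m² = 2247 + 235.3/(1.086)² = 2446.5 kPa
V_m − b = 1.086 − 0.03939 = 1.0466 dm³/mol
T = (2446.5)(1.0466)/8.314 = 308.0 K

T ≈ 308.0 K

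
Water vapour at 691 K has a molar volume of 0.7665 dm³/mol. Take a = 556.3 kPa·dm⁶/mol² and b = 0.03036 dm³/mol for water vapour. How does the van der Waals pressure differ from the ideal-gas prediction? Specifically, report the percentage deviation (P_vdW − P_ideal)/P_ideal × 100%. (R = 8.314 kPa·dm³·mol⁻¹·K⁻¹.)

Ideal: P_ideal = RT/V_m = (8.314)(691)/0.7665 = 7495.07 kPa
vdW: P = RT/(V_m − b) − a/V_m² = 5744.97/0.736140 − 556.3/0.587522 = 7804.18 − 946.858 = 6857.32 kPa
% deviation = (6857.32 − 7495.07)/7495.07 × 100% = -8.51%

-8.51 %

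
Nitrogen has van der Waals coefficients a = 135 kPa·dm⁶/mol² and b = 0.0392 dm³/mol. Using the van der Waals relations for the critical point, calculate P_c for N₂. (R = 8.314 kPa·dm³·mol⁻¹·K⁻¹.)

P_c ≈ 3254 kPa

For a van der Waals gas, P_c = a/(27b²).
P_c = 135/(27×(0.0392)²) = 135/0.041489 = 3254 kPa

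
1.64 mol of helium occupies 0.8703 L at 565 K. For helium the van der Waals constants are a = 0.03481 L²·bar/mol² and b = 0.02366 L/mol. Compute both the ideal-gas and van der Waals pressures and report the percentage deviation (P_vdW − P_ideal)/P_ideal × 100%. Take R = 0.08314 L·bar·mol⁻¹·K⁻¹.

Ideal: P_ideal = nRT/V = (1.64)(0.08314)(565)/0.8703 = 88.5184 bar
vdW: P = nRT/(V − nb) − a n²/V² = 77.0375/0.831498 − 0.0936250/0.757422 = 92.6491 − 0.123610 = 92.5255 bar
% deviation = (92.5255 − 88.5184)/88.5184 × 100% = 4.53%

4.53 %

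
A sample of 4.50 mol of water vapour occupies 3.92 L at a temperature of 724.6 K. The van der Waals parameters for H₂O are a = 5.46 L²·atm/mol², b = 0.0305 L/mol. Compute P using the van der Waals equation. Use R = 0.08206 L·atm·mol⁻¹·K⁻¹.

P ≈ 63.54 atm

P = nRT/(V − nb) − a n²/V²
nRT/(V − nb) = (4.50)(0.08206)(724.6)/(3.92 − 4.50×0.0305) = 267.57/3.7828 = 70.733 atm
a n²/V² = (5.46)(4.50)²/(3.92)² = 7.1952 atm
P = 70.733 − 7.1952 = 63.54 atm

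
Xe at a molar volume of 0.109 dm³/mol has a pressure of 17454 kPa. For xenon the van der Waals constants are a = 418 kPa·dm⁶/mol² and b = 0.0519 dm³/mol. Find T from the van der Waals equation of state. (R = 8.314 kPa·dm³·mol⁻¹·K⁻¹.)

T = (P + a/V_m²)(V_m − b)/R
P + a/V_m² = 17454 + 418/(0.109)² = 52636 kPa
V_m − b = 0.109 − 0.0519 = 0.057100 dm³/mol
T = (52636)(0.057100)/8.314 = 361.5 K

T ≈ 361.5 K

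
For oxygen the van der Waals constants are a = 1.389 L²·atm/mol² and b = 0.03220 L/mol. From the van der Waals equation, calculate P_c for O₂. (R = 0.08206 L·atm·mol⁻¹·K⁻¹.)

For a van der Waals gas, P_c = a/(27b²).
P_c = 1.389/(27×(0.03220)²) = 1.389/0.027995 = 49.62 atm

P_c ≈ 49.62 atm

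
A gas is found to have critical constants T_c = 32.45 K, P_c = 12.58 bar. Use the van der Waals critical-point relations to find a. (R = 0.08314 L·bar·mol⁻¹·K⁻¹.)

a ≈ 0.2441 L²·bar/mol²

From T_c = 8a/(27Rb) and P_c = a/(27b²): a = 27 R² T_c²/(64 P_c).
a = 27×(0.08314)²×(32.45)²/(64×12.58) = 196.52/805.12 = 0.2441 L²·bar/mol²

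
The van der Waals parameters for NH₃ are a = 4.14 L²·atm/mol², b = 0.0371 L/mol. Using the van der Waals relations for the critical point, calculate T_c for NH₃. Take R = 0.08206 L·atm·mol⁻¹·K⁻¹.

For a van der Waals gas, T_c = 8a/(27Rb).
T_c = 8×4.14/(27×0.08206×0.0371) = 33.120/0.082200 = 402.9 K

T_c ≈ 402.9 K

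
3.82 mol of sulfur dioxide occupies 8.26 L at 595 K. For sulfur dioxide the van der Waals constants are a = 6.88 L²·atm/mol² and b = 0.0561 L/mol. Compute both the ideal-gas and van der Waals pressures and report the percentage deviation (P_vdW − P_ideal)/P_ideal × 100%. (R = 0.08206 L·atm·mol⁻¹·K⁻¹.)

Ideal: P_ideal = nRT/V = (3.82)(0.08206)(595)/8.26 = 22.5804 atm
vdW: P = nRT/(V − nb) − a n²/V² = 186.514/8.04570 − 100.396/68.2276 = 23.1818 − 1.47149 = 21.7103 atm
% deviation = (21.7103 − 22.5804)/22.5804 × 100% = -3.85%

-3.85 %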